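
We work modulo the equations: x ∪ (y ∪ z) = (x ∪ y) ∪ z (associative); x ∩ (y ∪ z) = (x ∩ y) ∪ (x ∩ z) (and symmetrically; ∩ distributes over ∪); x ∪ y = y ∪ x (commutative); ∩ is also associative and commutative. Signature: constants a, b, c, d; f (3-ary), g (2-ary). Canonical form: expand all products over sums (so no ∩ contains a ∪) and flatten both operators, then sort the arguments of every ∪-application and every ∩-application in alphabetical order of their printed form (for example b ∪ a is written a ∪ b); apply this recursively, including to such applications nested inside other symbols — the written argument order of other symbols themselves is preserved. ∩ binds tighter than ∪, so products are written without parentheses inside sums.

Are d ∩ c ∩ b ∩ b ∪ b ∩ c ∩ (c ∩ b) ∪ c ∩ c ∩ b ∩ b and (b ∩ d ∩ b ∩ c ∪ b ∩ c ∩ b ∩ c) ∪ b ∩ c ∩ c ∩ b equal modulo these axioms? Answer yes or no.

Left:  d ∩ c ∩ b ∩ b ∪ b ∩ c ∩ (c ∩ b) ∪ c ∩ c ∩ b ∩ b
  Flatten:  b ∩ b ∩ c ∩ d ∪ b ∩ b ∩ c ∩ c ∪ b ∩ b ∩ c ∩ c
  Sort arguments:  b ∩ b ∩ c ∩ c ∪ b ∩ b ∩ c ∩ c ∪ b ∩ b ∩ c ∩ d
Right:  (b ∩ d ∩ b ∩ c ∪ b ∩ c ∩ b ∩ c) ∪ b ∩ c ∩ c ∩ b
  Un-nest:  b ∩ b ∩ c ∩ d ∪ b ∩ b ∩ c ∩ c ∪ b ∩ b ∩ c ∩ c
  Sort:  b ∩ b ∩ c ∩ c ∪ b ∩ b ∩ c ∩ c ∪ b ∩ b ∩ c ∩ d

Answer: yes — both canonical forms are b ∩ b ∩ c ∩ c ∪ b ∩ b ∩ c ∩ c ∪ b ∩ b ∩ c ∩ d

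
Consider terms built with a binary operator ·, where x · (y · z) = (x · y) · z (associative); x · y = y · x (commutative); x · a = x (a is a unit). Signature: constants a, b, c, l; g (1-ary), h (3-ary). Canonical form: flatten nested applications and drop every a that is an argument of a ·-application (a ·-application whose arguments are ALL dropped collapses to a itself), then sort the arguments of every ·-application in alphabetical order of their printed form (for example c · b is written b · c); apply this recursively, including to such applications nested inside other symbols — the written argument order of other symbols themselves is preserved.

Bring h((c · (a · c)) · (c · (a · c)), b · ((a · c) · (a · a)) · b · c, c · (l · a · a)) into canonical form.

Answer: h(c · c · c · c, b · b · c · c, c · l)

Derivation:
Focus inside:  b · ((a · c) · (a · a)) · b · c
Merge nested applications:  b · a · c · a · a · b · c
Unit:  drop a (×3)
Sort arguments:  b · b · c · c
Rebuild:  h(c · c · c · c, b · b · c · c, c · l)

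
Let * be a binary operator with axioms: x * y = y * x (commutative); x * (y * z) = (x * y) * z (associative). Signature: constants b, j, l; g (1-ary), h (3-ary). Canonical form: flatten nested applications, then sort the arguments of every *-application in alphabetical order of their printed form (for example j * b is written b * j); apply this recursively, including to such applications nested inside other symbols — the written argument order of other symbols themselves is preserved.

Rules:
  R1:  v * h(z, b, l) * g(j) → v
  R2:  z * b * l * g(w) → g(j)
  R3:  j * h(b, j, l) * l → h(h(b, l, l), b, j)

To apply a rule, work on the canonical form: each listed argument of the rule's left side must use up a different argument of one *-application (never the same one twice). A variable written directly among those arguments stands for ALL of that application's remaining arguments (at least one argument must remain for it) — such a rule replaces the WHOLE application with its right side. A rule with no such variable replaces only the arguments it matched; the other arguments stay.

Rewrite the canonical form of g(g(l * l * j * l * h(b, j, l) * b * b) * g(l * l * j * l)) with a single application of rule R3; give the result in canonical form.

Canonical form:  g(g(b * b * h(b, j, l) * j * l * l * l) * g(j * l * l * l))
R3 matches:  uses h(b, j, l), j, l
Giving:  g(g(b * b * h(h(b, l, l), b, j) * l * l) * g(j * l * l * l))

Answer: g(g(b * b * h(h(b, l, l), b, j) * l * l) * g(j * l * l * l))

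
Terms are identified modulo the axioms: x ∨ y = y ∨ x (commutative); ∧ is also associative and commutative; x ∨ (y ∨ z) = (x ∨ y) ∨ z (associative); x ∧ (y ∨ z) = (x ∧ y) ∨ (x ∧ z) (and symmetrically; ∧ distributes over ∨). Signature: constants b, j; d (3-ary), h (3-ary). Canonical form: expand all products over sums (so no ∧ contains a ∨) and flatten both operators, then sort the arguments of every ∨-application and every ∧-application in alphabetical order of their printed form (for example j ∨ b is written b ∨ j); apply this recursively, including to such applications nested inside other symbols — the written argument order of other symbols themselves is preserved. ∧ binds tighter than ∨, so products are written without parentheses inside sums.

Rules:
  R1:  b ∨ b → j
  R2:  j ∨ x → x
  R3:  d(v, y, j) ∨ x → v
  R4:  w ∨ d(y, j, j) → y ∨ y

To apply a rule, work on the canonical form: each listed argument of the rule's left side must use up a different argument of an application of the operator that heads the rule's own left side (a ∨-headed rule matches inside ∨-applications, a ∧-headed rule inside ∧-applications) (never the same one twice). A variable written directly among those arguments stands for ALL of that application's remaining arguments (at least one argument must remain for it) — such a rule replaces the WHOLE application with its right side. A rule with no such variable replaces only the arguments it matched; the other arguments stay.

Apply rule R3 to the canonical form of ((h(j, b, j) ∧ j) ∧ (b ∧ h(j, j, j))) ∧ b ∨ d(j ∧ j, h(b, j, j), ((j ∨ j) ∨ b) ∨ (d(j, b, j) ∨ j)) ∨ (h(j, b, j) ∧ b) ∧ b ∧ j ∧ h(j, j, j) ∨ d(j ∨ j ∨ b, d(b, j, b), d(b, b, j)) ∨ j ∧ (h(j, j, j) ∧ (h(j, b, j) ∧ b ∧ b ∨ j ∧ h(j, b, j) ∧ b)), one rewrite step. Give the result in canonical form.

Canonical form:  b ∧ b ∧ h(j, b, j) ∧ h(j, j, j) ∧ j ∨ b ∧ b ∧ h(j, b, j) ∧ h(j, j, j) ∧ j ∨ b ∧ b ∧ h(j, b, j) ∧ h(j, j, j) ∧ j ∨ b ∧ h(j, b, j) ∧ h(j, j, j) ∧ j ∧ j ∨ d(b ∨ j ∨ j, d(b, j, b), d(b, b, j)) ∨ d(j ∧ j, h(b, j, j), b ∨ d(j, b, j) ∨ j ∨ j ∨ j)
Apply R3:  consuming d(j, b, j);  v := j, x := b ∨ j ∨ j ∨ j, y := b
The variable takes the whole remainder — replace the entire application.
Giving:  b ∧ b ∧ h(j, b, j) ∧ h(j, j, j) ∧ j ∨ b ∧ b ∧ h(j, b, j) ∧ h(j, j, j) ∧ j ∨ b ∧ b ∧ h(j, b, j) ∧ h(j, j, j) ∧ j ∨ b ∧ h(j, b, j) ∧ h(j, j, j) ∧ j ∧ j ∨ d(b ∨ j ∨ j, d(b, j, b), d(b, b, j)) ∨ d(j ∧ j, h(b, j, j), j)

Answer: b ∧ b ∧ h(j, b, j) ∧ h(j, j, j) ∧ j ∨ b ∧ b ∧ h(j, b, j) ∧ h(j, j, j) ∧ j ∨ b ∧ b ∧ h(j, b, j) ∧ h(j, j, j) ∧ j ∨ b ∧ h(j, b, j) ∧ h(j, j, j) ∧ j ∧ j ∨ d(b ∨ j ∨ j, d(b, j, b), d(b, b, j)) ∨ d(j ∧ j, h(b, j, j), j)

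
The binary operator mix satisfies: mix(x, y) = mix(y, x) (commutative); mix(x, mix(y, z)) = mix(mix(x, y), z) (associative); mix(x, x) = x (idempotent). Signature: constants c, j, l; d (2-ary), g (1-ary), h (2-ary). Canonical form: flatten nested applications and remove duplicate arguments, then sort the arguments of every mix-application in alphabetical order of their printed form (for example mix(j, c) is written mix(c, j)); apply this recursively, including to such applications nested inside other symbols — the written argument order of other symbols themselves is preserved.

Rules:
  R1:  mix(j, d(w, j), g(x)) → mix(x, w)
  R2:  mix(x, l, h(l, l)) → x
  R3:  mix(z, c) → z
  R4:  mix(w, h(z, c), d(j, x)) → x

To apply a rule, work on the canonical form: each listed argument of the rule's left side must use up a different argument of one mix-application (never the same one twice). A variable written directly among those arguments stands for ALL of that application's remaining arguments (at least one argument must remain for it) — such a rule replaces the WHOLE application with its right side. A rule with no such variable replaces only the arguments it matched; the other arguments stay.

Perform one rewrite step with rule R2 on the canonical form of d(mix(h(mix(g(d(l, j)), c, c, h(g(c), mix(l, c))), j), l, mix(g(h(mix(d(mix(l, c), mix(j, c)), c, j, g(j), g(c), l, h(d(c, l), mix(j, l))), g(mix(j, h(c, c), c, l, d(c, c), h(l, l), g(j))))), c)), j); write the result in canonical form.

Canonical form:  d(mix(c, g(h(mix(c, d(mix(c, l), mix(c, j)), g(c), g(j), h(d(c, l), mix(j, l)), j, l), g(mix(c, d(c, c), g(j), h(c, c), h(l, l), j, l)))), h(mix(c, g(d(l, j)), h(g(c), mix(c, l))), j), l), j)
R2 matches:  uses h(l, l), l;  x := mix(c, d(c, c), g(j), h(c, c), j)
Every leftover argument binds to the variable; the entire application is replaced.
Giving:  d(mix(c, g(h(mix(c, d(mix(c, l), mix(c, j)), g(c), g(j), h(d(c, l), mix(j, l)), j, l), g(mix(c, d(c, c), g(j), h(c, c), j)))), h(mix(c, g(d(l, j)), h(g(c), mix(c, l))), j), l), j)

Answer: d(mix(c, g(h(mix(c, d(mix(c, l), mix(c, j)), g(c), g(j), h(d(c, l), mix(j, l)), j, l), g(mix(c, d(c, c), g(j), h(c, c), j)))), h(mix(c, g(d(l, j)), h(g(c), mix(c, l))), j), l), j)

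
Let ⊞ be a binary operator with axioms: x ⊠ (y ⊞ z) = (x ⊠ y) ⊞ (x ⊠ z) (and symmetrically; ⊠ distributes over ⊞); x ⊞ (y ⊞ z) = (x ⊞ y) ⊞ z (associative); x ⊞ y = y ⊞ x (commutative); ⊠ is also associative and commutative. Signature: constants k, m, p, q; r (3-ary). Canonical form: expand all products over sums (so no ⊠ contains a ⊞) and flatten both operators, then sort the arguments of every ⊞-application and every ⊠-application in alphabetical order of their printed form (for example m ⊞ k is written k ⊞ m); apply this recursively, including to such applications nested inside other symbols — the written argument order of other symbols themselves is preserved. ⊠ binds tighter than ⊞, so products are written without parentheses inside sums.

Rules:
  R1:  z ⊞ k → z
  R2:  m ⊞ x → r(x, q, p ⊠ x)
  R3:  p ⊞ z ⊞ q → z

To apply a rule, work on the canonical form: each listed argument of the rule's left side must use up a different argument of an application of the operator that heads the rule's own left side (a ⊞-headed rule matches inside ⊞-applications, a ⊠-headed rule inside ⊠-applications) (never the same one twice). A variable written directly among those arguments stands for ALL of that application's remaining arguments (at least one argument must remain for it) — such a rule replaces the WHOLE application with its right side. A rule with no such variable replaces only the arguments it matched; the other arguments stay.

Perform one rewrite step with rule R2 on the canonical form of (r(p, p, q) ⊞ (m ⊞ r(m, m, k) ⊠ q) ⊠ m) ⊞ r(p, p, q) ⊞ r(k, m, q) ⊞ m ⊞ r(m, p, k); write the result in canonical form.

Answer: r(m ⊠ m ⊞ m ⊠ q ⊠ r(m, m, k) ⊞ r(k, m, q) ⊞ r(m, p, k) ⊞ r(p, p, q) ⊞ r(p, p, q), q, m ⊠ m ⊠ p ⊞ m ⊠ p ⊠ q ⊠ r(m, m, k) ⊞ p ⊠ r(k, m, q) ⊞ p ⊠ r(m, p, k) ⊞ p ⊠ r(p, p, q) ⊞ p ⊠ r(p, p, q))

Derivation:
Canonical form:  m ⊞ m ⊠ m ⊞ m ⊠ q ⊠ r(m, m, k) ⊞ r(k, m, q) ⊞ r(m, p, k) ⊞ r(p, p, q) ⊞ r(p, p, q)
Apply R2:  consuming m;  x := m ⊠ m ⊞ m ⊠ q ⊠ r(m, m, k) ⊞ r(k, m, q) ⊞ r(m, p, k) ⊞ r(p, p, q) ⊞ r(p, p, q)
The extension variable absorbs all remaining arguments, so the whole application is rewritten.
New term:  r(m ⊠ m ⊞ m ⊠ q ⊠ r(m, m, k) ⊞ r(k, m, q) ⊞ r(m, p, k) ⊞ r(p, p, q) ⊞ r(p, p, q), q, m ⊠ m ⊠ p ⊞ m ⊠ p ⊠ q ⊠ r(m, m, k) ⊞ p ⊠ r(k, m, q) ⊞ p ⊠ r(m, p, k) ⊞ p ⊠ r(p, p, q) ⊞ p ⊠ r(p, p, q))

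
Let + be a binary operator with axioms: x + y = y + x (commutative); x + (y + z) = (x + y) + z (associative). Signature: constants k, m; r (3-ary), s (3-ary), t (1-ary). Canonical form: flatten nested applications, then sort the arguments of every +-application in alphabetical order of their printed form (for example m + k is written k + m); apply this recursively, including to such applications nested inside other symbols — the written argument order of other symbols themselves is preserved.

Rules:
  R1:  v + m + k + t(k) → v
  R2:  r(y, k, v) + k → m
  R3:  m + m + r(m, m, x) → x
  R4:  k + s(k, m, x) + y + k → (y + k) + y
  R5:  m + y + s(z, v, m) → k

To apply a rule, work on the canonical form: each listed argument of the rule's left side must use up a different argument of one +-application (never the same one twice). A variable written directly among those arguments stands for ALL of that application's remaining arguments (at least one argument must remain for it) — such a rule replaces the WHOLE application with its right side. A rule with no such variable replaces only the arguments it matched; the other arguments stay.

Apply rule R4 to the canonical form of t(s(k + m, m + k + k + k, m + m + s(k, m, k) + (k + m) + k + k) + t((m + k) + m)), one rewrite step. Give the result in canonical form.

Canonical form:  t(s(k + m, k + k + k + m, k + k + k + m + m + m + s(k, m, k)) + t(k + m + m))
R4 matches:  uses k, k, s(k, m, k);  x := k, y := k + m + m + m
Every leftover argument binds to the variable; the entire application is replaced.
Result:  t(s(k + m, k + k + k + m, k + k + k + m + m + m + m + m + m) + t(k + m + m))

Answer: t(s(k + m, k + k + k + m, k + k + k + m + m + m + m + m + m) + t(k + m + m))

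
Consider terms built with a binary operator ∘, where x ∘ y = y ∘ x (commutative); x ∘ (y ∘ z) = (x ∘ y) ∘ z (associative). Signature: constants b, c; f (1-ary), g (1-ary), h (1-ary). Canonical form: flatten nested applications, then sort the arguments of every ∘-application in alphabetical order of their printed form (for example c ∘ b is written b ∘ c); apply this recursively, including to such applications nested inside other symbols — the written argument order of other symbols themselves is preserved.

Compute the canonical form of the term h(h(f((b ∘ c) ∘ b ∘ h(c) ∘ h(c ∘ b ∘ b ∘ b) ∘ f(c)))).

Answer: h(h(f(b ∘ b ∘ c ∘ f(c) ∘ h(b ∘ b ∘ b ∘ c) ∘ h(c))))

Derivation:
Descend into:  (b ∘ c) ∘ b ∘ h(c) ∘ h(c ∘ b ∘ b ∘ b) ∘ f(c)
Merge nested applications:  b ∘ c ∘ b ∘ h(c) ∘ h(c ∘ b ∘ b ∘ b) ∘ f(c)
Inside:  h(c ∘ b ∘ b ∘ b)  →  h(b ∘ b ∘ b ∘ c)
Order the arguments:  b ∘ b ∘ c ∘ f(c) ∘ h(b ∘ b ∘ b ∘ c) ∘ h(c)
Reassemble:  h(h(f(b ∘ b ∘ c ∘ f(c) ∘ h(b ∘ b ∘ b ∘ c) ∘ h(c))))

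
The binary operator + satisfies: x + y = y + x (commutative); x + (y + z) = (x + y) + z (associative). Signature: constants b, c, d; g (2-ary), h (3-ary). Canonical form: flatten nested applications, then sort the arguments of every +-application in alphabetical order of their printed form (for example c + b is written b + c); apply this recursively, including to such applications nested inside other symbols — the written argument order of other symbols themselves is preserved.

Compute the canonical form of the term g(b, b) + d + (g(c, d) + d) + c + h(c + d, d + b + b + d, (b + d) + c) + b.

Answer: b + c + d + d + g(b, b) + g(c, d) + h(c + d, b + b + d + d, b + c + d)

Derivation:
Flatten:  g(b, b) + d + g(c, d) + d + c + h(c + d, d + b + b + d, (b + d) + c) + b
Simplify inside:  h(c + d, d + b + b + d, (b + d) + c)  →  h(c + d, b + b + d + d, b + c + d)
Sort arguments:  b + c + d + d + g(b, b) + g(c, d) + h(c + d, b + b + d + d, b + c + d)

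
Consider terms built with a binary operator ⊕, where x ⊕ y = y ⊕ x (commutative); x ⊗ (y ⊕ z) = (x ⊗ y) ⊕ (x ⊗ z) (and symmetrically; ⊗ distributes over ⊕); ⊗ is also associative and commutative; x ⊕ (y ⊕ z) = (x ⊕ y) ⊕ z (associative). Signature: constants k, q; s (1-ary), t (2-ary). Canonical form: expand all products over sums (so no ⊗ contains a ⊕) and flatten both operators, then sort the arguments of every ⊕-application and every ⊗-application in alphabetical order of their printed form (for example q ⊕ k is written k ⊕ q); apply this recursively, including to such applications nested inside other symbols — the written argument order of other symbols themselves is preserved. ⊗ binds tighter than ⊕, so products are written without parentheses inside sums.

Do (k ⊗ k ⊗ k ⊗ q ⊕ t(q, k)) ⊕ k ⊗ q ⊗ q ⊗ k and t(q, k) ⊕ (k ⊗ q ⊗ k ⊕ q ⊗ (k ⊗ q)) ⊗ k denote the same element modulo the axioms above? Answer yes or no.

Answer: yes — both canonical forms are k ⊗ k ⊗ k ⊗ q ⊕ k ⊗ k ⊗ q ⊗ q ⊕ t(q, k)

Derivation:
Left:  (k ⊗ k ⊗ k ⊗ q ⊕ t(q, k)) ⊕ k ⊗ q ⊗ q ⊗ k
  Flatten:  k ⊗ k ⊗ k ⊗ q ⊕ t(q, k) ⊕ k ⊗ k ⊗ q ⊗ q
  Order the arguments:  k ⊗ k ⊗ k ⊗ q ⊕ k ⊗ k ⊗ q ⊗ q ⊕ t(q, k)
Right:  t(q, k) ⊕ (k ⊗ q ⊗ k ⊕ q ⊗ (k ⊗ q)) ⊗ k
  Expand:  t(q, k) ⊕ k ⊗ k ⊗ k ⊗ q ⊕ k ⊗ k ⊗ q ⊗ q
  Sort arguments:  k ⊗ k ⊗ k ⊗ q ⊕ k ⊗ k ⊗ q ⊗ q ⊕ t(q, k)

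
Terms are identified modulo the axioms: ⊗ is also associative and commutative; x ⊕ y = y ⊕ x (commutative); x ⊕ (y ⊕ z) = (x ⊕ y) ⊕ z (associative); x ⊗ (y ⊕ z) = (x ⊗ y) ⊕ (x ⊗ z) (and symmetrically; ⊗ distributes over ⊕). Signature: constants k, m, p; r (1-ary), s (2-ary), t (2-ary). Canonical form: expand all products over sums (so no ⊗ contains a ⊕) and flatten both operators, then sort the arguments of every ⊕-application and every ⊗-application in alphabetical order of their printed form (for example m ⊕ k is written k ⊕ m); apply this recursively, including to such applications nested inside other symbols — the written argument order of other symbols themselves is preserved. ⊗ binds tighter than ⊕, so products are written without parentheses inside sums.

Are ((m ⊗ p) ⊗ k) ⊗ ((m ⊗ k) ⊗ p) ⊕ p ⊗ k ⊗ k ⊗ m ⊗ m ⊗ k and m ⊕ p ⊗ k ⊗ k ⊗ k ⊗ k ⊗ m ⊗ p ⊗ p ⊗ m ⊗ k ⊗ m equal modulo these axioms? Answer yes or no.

Left:  ((m ⊗ p) ⊗ k) ⊗ ((m ⊗ k) ⊗ p) ⊕ p ⊗ k ⊗ k ⊗ m ⊗ m ⊗ k
  Un-nest:  k ⊗ k ⊗ m ⊗ m ⊗ p ⊗ p ⊕ k ⊗ k ⊗ k ⊗ m ⊗ m ⊗ p
  Sort arguments:  k ⊗ k ⊗ k ⊗ m ⊗ m ⊗ p ⊕ k ⊗ k ⊗ m ⊗ m ⊗ p ⊗ p
Right:  m ⊕ p ⊗ k ⊗ k ⊗ k ⊗ k ⊗ m ⊗ p ⊗ p ⊗ m ⊗ k ⊗ m
  Flatten:  m ⊕ k ⊗ k ⊗ k ⊗ k ⊗ k ⊗ m ⊗ m ⊗ m ⊗ p ⊗ p ⊗ p
  Order the arguments:  k ⊗ k ⊗ k ⊗ k ⊗ k ⊗ m ⊗ m ⊗ m ⊗ p ⊗ p ⊗ p ⊕ m

Answer: no — k ⊗ k ⊗ k ⊗ m ⊗ m ⊗ p ⊕ k ⊗ k ⊗ m ⊗ m ⊗ p ⊗ p vs k ⊗ k ⊗ k ⊗ k ⊗ k ⊗ m ⊗ m ⊗ m ⊗ p ⊗ p ⊗ p ⊕ m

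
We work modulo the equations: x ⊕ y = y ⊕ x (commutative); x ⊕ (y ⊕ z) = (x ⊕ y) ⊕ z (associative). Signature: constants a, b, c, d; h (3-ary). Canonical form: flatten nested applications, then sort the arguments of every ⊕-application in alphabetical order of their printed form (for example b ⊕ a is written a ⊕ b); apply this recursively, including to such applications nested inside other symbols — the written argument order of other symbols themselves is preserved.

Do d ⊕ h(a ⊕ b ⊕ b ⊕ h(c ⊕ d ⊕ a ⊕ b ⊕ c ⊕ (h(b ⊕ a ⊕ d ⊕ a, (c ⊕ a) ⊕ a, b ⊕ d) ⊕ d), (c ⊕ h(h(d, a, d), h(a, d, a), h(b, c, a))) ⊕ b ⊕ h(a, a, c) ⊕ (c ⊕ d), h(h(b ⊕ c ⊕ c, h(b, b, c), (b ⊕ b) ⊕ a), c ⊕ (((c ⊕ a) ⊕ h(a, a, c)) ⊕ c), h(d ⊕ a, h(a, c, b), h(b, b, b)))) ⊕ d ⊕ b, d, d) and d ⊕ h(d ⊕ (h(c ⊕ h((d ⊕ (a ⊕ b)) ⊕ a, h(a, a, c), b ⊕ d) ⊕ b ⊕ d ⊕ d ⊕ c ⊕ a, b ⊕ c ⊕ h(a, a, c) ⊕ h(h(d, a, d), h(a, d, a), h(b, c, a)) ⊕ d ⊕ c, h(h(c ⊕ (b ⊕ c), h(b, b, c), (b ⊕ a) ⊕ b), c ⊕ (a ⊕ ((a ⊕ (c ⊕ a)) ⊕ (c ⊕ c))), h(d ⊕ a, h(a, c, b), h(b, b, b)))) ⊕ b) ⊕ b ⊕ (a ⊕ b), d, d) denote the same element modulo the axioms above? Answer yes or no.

Answer: no — d ⊕ h(a ⊕ b ⊕ b ⊕ b ⊕ d ⊕ h(a ⊕ b ⊕ c ⊕ c ⊕ d ⊕ d ⊕ h(a ⊕ a ⊕ b ⊕ d, a ⊕ a ⊕ c, b ⊕ d), b ⊕ c ⊕ c ⊕ d ⊕ h(a, a, c) ⊕ h(h(d, a, d), h(a, d, a), h(b, c, a)), h(h(b ⊕ c ⊕ c, h(b, b, c), a ⊕ b ⊕ b), a ⊕ c ⊕ c ⊕ c ⊕ h(a, a, c), h(a ⊕ d, h(a, c, b), h(b, b, b)))), d, d) vs d ⊕ h(a ⊕ b ⊕ b ⊕ b ⊕ d ⊕ h(a ⊕ b ⊕ c ⊕ c ⊕ d ⊕ d ⊕ h(a ⊕ a ⊕ b ⊕ d, h(a, a, c), b ⊕ d), b ⊕ c ⊕ c ⊕ d ⊕ h(a, a, c) ⊕ h(h(d, a, d), h(a, d, a), h(b, c, a)), h(h(b ⊕ c ⊕ c, h(b, b, c), a ⊕ b ⊕ b), a ⊕ a ⊕ a ⊕ c ⊕ c ⊕ c ⊕ c, h(a ⊕ d, h(a, c, b), h(b, b, b)))), d, d)

Derivation:
Left:  d ⊕ h(a ⊕ b ⊕ b ⊕ h(c ⊕ d ⊕ a ⊕ b ⊕ c ⊕ (h(b ⊕ a ⊕ d ⊕ a, (c ⊕ a) ⊕ a, b ⊕ d) ⊕ d), (c ⊕ h(h(d, a, d), h(a, d, a), h(b, c, a))) ⊕ b ⊕ h(a, a, c) ⊕ (c ⊕ d), h(h(b ⊕ c ⊕ c, h(b, b, c), (b ⊕ b) ⊕ a), c ⊕ (((c ⊕ a) ⊕ h(a, a, c)) ⊕ c), h(d ⊕ a, h(a, c, b), h(b, b, b)))) ⊕ d ⊕ b, d, d)
  Inside:  h(a ⊕ b ⊕ b ⊕ h(c ⊕ d ⊕ a ⊕ b ⊕ c ⊕ (h(b ⊕ a ⊕ d ⊕ a, (c ⊕ a) ⊕ a, b ⊕ d) ⊕ d), (c ⊕ h(h(d, a, d), h(a, d, a), h(b, c, a))) ⊕ b ⊕ h(a, a, c) ⊕ (c ⊕ d), h(h(b ⊕ c ⊕ c, h(b, b, c), (b ⊕ b) ⊕ a), c ⊕ (((c ⊕ a) ⊕ h(a, a, c)) ⊕ c), h(d ⊕ a, h(a, c, b), h(b, b, b)))) ⊕ d ⊕ b, d, d)  →  h(a ⊕ b ⊕ b ⊕ b ⊕ d ⊕ h(a ⊕ b ⊕ c ⊕ c ⊕ d ⊕ d ⊕ h(a ⊕ a ⊕ b ⊕ d, a ⊕ a ⊕ c, b ⊕ d), b ⊕ c ⊕ c ⊕ d ⊕ h(a, a, c) ⊕ h(h(d, a, d), h(a, d, a), h(b, c, a)), h(h(b ⊕ c ⊕ c, h(b, b, c), a ⊕ b ⊕ b), a ⊕ c ⊕ c ⊕ c ⊕ h(a, a, c), h(a ⊕ d, h(a, c, b), h(b, b, b)))), d, d)
  Sort:  d ⊕ h(a ⊕ b ⊕ b ⊕ b ⊕ d ⊕ h(a ⊕ b ⊕ c ⊕ c ⊕ d ⊕ d ⊕ h(a ⊕ a ⊕ b ⊕ d, a ⊕ a ⊕ c, b ⊕ d), b ⊕ c ⊕ c ⊕ d ⊕ h(a, a, c) ⊕ h(h(d, a, d), h(a, d, a), h(b, c, a)), h(h(b ⊕ c ⊕ c, h(b, b, c), a ⊕ b ⊕ b), a ⊕ c ⊕ c ⊕ c ⊕ h(a, a, c), h(a ⊕ d, h(a, c, b), h(b, b, b)))), d, d)
Right:  d ⊕ h(d ⊕ (h(c ⊕ h((d ⊕ (a ⊕ b)) ⊕ a, h(a, a, c), b ⊕ d) ⊕ b ⊕ d ⊕ d ⊕ c ⊕ a, b ⊕ c ⊕ h(a, a, c) ⊕ h(h(d, a, d), h(a, d, a), h(b, c, a)) ⊕ d ⊕ c, h(h(c ⊕ (b ⊕ c), h(b, b, c), (b ⊕ a) ⊕ b), c ⊕ (a ⊕ ((a ⊕ (c ⊕ a)) ⊕ (c ⊕ c))), h(d ⊕ a, h(a, c, b), h(b, b, b)))) ⊕ b) ⊕ b ⊕ (a ⊕ b), d, d)
  Inside:  h(d ⊕ (h(c ⊕ h((d ⊕ (a ⊕ b)) ⊕ a, h(a, a, c), b ⊕ d) ⊕ b ⊕ d ⊕ d ⊕ c ⊕ a, b ⊕ c ⊕ h(a, a, c) ⊕ h(h(d, a, d), h(a, d, a), h(b, c, a)) ⊕ d ⊕ c, h(h(c ⊕ (b ⊕ c), h(b, b, c), (b ⊕ a) ⊕ b), c ⊕ (a ⊕ ((a ⊕ (c ⊕ a)) ⊕ (c ⊕ c))), h(d ⊕ a, h(a, c, b), h(b, b, b)))) ⊕ b) ⊕ b ⊕ (a ⊕ b), d, d)  →  h(a ⊕ b ⊕ b ⊕ b ⊕ d ⊕ h(a ⊕ b ⊕ c ⊕ c ⊕ d ⊕ d ⊕ h(a ⊕ a ⊕ b ⊕ d, h(a, a, c), b ⊕ d), b ⊕ c ⊕ c ⊕ d ⊕ h(a, a, c) ⊕ h(h(d, a, d), h(a, d, a), h(b, c, a)), h(h(b ⊕ c ⊕ c, h(b, b, c), a ⊕ b ⊕ b), a ⊕ a ⊕ a ⊕ c ⊕ c ⊕ c ⊕ c, h(a ⊕ d, h(a, c, b), h(b, b, b)))), d, d)
  Order the arguments:  d ⊕ h(a ⊕ b ⊕ b ⊕ b ⊕ d ⊕ h(a ⊕ b ⊕ c ⊕ c ⊕ d ⊕ d ⊕ h(a ⊕ a ⊕ b ⊕ d, h(a, a, c), b ⊕ d), b ⊕ c ⊕ c ⊕ d ⊕ h(a, a, c) ⊕ h(h(d, a, d), h(a, d, a), h(b, c, a)), h(h(b ⊕ c ⊕ c, h(b, b, c), a ⊕ b ⊕ b), a ⊕ a ⊕ a ⊕ c ⊕ c ⊕ c ⊕ c, h(a ⊕ d, h(a, c, b), h(b, b, b)))), d, d)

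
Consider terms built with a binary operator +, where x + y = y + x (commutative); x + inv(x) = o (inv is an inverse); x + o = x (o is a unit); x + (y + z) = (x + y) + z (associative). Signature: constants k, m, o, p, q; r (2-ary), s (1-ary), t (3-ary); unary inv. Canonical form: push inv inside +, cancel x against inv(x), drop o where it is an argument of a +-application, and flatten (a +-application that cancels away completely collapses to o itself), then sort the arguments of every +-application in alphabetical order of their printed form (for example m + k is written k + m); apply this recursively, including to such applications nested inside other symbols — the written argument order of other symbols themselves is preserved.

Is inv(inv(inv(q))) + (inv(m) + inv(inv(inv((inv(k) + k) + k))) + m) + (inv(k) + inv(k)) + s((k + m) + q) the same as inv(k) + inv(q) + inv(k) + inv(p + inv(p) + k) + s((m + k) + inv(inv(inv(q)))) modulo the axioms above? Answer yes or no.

Answer: no — inv(k) + inv(k) + inv(k) + inv(q) + s(k + m + q) vs inv(k) + inv(k) + inv(k) + inv(q) + s(inv(q) + k + m)

Derivation:
Left:  inv(inv(inv(q))) + (inv(m) + inv(inv(inv((inv(k) + k) + k))) + m) + (inv(k) + inv(k)) + s((k + m) + q)
  Push inv inside:  distribute inv over + and collapse double inv
  Inverses cancel:  m cancels
  Collect:  inv(q) + inv(k) + inv(k) + inv(k) + s(k + m + q)
  Sort:  inv(k) + inv(k) + inv(k) + inv(q) + s(k + m + q)
Right:  inv(k) + inv(q) + inv(k) + inv(p + inv(p) + k) + s((m + k) + inv(inv(inv(q))))
  Push inv inside:  distribute inv over + and collapse double inv
  Cancel:  p cancels
  Combine occurrences:  inv(k) + inv(k) + inv(k) + inv(q) + s(inv(q) + k + m)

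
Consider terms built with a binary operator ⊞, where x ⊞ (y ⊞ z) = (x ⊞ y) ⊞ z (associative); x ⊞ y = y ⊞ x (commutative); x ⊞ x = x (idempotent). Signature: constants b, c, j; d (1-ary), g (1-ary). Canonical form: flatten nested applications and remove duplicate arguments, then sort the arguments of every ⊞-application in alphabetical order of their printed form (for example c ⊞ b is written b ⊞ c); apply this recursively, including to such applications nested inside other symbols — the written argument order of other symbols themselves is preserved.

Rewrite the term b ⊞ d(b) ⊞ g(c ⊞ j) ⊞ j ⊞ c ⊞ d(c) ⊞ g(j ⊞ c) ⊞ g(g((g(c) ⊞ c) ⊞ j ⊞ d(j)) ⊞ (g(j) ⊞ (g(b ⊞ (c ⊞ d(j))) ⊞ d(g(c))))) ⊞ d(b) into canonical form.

Inside:  g(j ⊞ c)  →  g(c ⊞ j)
Canonicalize subterm:  g(g((g(c) ⊞ c) ⊞ j ⊞ d(j)) ⊞ (g(j) ⊞ (g(b ⊞ (c ⊞ d(j))) ⊞ d(g(c)))))  →  g(d(g(c)) ⊞ g(b ⊞ c ⊞ d(j)) ⊞ g(c ⊞ d(j) ⊞ g(c) ⊞ j) ⊞ g(j))
Drop duplicates:  drop duplicate g(c ⊞ j), d(b)
Sort:  b ⊞ c ⊞ d(b) ⊞ d(c) ⊞ g(c ⊞ j) ⊞ g(d(g(c)) ⊞ g(b ⊞ c ⊞ d(j)) ⊞ g(c ⊞ d(j) ⊞ g(c) ⊞ j) ⊞ g(j)) ⊞ j

Answer: b ⊞ c ⊞ d(b) ⊞ d(c) ⊞ g(c ⊞ j) ⊞ g(d(g(c)) ⊞ g(b ⊞ c ⊞ d(j)) ⊞ g(c ⊞ d(j) ⊞ g(c) ⊞ j) ⊞ g(j)) ⊞ j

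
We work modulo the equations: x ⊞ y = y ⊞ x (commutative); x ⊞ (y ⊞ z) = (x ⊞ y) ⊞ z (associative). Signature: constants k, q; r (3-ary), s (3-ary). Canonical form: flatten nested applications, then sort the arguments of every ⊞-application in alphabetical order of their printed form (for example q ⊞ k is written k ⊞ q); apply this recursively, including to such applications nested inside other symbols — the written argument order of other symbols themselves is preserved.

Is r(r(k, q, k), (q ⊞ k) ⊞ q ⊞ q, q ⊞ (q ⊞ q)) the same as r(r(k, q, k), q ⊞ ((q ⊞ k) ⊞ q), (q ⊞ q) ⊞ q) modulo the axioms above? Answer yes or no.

Answer: yes — both canonical forms are r(r(k, q, k), k ⊞ q ⊞ q ⊞ q, q ⊞ q ⊞ q)

Derivation:
Left:  r(r(k, q, k), (q ⊞ k) ⊞ q ⊞ q, q ⊞ (q ⊞ q))
  Descend into:  (q ⊞ k) ⊞ q ⊞ q
  Merge nested applications:  q ⊞ k ⊞ q ⊞ q
  Order the arguments:  k ⊞ q ⊞ q ⊞ q
  Put back:  r(r(k, q, k), k ⊞ q ⊞ q ⊞ q, q ⊞ q ⊞ q)
Right:  r(r(k, q, k), q ⊞ ((q ⊞ k) ⊞ q), (q ⊞ q) ⊞ q)
  Work inside:  q ⊞ ((q ⊞ k) ⊞ q)
  Merge nested applications:  q ⊞ q ⊞ k ⊞ q
  Sort arguments:  k ⊞ q ⊞ q ⊞ q
  Reassemble:  r(r(k, q, k), k ⊞ q ⊞ q ⊞ q, q ⊞ q ⊞ q)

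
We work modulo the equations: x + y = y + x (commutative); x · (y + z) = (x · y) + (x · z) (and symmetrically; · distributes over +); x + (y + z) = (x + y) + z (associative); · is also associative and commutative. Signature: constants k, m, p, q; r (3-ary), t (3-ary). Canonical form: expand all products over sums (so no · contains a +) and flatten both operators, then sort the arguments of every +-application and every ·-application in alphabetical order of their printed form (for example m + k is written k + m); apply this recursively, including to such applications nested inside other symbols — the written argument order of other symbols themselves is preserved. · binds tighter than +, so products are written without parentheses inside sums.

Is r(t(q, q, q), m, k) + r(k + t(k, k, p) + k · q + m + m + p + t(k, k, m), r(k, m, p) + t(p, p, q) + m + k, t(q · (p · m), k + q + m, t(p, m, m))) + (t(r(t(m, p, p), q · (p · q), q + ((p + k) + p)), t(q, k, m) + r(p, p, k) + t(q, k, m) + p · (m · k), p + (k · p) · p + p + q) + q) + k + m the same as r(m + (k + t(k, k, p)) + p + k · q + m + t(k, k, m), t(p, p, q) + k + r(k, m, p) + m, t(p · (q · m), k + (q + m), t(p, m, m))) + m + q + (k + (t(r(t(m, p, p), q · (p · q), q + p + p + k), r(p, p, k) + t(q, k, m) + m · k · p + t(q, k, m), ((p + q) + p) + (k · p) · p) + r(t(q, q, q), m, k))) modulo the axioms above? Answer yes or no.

Answer: yes — both canonical forms are k + m + q + r(k + k · q + m + m + p + t(k, k, m) + t(k, k, p), k + m + r(k, m, p) + t(p, p, q), t(m · p · q, k + m + q, t(p, m, m))) + r(t(q, q, q), m, k) + t(r(t(m, p, p), p · q · q, k + p + p + q), k · m · p + r(p, p, k) + t(q, k, m) + t(q, k, m), k · p · p + p + p + q)

Derivation:
Left:  r(t(q, q, q), m, k) + r(k + t(k, k, p) + k · q + m + m + p + t(k, k, m), r(k, m, p) + t(p, p, q) + m + k, t(q · (p · m), k + q + m, t(p, m, m))) + (t(r(t(m, p, p), q · (p · q), q + ((p + k) + p)), t(q, k, m) + r(p, p, k) + t(q, k, m) + p · (m · k), p + (k · p) · p + p + q) + q) + k + m
  Un-nest:  r(t(q, q, q), m, k) + r(k + k · q + m + m + p + t(k, k, m) + t(k, k, p), k + m + r(k, m, p) + t(p, p, q), t(m · p · q, k + m + q, t(p, m, m))) + t(r(t(m, p, p), p · q · q, k + p + p + q), k · m · p + r(p, p, k) + t(q, k, m) + t(q, k, m), k · p · p + p + p + q) + q + k + m
  Sort:  k + m + q + r(k + k · q + m + m + p + t(k, k, m) + t(k, k, p), k + m + r(k, m, p) + t(p, p, q), t(m · p · q, k + m + q, t(p, m, m))) + r(t(q, q, q), m, k) + t(r(t(m, p, p), p · q · q, k + p + p + q), k · m · p + r(p, p, k) + t(q, k, m) + t(q, k, m), k · p · p + p + p + q)
Right:  r(m + (k + t(k, k, p)) + p + k · q + m + t(k, k, m), t(p, p, q) + k + r(k, m, p) + m, t(p · (q · m), k + (q + m), t(p, m, m))) + m + q + (k + (t(r(t(m, p, p), q · (p · q), q + p + p + k), r(p, p, k) + t(q, k, m) + m · k · p + t(q, k, m), ((p + q) + p) + (k · p) · p) + r(t(q, q, q), m, k)))
  Un-nest:  r(k + k · q + m + m + p + t(k, k, m) + t(k, k, p), k + m + r(k, m, p) + t(p, p, q), t(m · p · q, k + m + q, t(p, m, m))) + m + q + k + t(r(t(m, p, p), p · q · q, k + p + p + q), k · m · p + r(p, p, k) + t(q, k, m) + t(q, k, m), k · p · p + p + p + q) + r(t(q, q, q), m, k)
  Sort arguments:  k + m + q + r(k + k · q + m + m + p + t(k, k, m) + t(k, k, p), k + m + r(k, m, p) + t(p, p, q), t(m · p · q, k + m + q, t(p, m, m))) + r(t(q, q, q), m, k) + t(r(t(m, p, p), p · q · q, k + p + p + q), k · m · p + r(p, p, k) + t(q, k, m) + t(q, k, m), k · p · p + p + p + q)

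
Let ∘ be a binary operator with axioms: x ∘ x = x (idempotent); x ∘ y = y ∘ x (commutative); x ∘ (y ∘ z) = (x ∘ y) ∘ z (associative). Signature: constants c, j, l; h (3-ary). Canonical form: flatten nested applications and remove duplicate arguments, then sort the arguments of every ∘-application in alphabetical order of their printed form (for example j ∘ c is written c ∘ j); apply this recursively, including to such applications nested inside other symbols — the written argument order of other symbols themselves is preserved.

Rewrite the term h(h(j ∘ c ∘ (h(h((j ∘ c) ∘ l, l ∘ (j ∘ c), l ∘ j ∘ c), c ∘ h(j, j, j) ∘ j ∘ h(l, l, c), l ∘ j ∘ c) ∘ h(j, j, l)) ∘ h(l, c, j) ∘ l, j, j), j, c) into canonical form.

Focus inside:  j ∘ c ∘ (h(h((j ∘ c) ∘ l, l ∘ (j ∘ c), l ∘ j ∘ c), c ∘ h(j, j, j) ∘ j ∘ h(l, l, c), l ∘ j ∘ c) ∘ h(j, j, l)) ∘ h(l, c, j) ∘ l
Merge nested applications:  j ∘ c ∘ h(h((j ∘ c) ∘ l, l ∘ (j ∘ c), l ∘ j ∘ c), c ∘ h(j, j, j) ∘ j ∘ h(l, l, c), l ∘ j ∘ c) ∘ h(j, j, l) ∘ h(l, c, j) ∘ l
Simplify inside:  h(h((j ∘ c) ∘ l, l ∘ (j ∘ c), l ∘ j ∘ c), c ∘ h(j, j, j) ∘ j ∘ h(l, l, c), l ∘ j ∘ c)  →  h(h(c ∘ j ∘ l, c ∘ j ∘ l, c ∘ j ∘ l), c ∘ h(j, j, j) ∘ h(l, l, c) ∘ j, c ∘ j ∘ l)
Order the arguments:  c ∘ h(h(c ∘ j ∘ l, c ∘ j ∘ l, c ∘ j ∘ l), c ∘ h(j, j, j) ∘ h(l, l, c) ∘ j, c ∘ j ∘ l) ∘ h(j, j, l) ∘ h(l, c, j) ∘ j ∘ l
Rebuild:  h(h(c ∘ h(h(c ∘ j ∘ l, c ∘ j ∘ l, c ∘ j ∘ l), c ∘ h(j, j, j) ∘ h(l, l, c) ∘ j, c ∘ j ∘ l) ∘ h(j, j, l) ∘ h(l, c, j) ∘ j ∘ l, j, j), j, c)

Answer: h(h(c ∘ h(h(c ∘ j ∘ l, c ∘ j ∘ l, c ∘ j ∘ l), c ∘ h(j, j, j) ∘ h(l, l, c) ∘ j, c ∘ j ∘ l) ∘ h(j, j, l) ∘ h(l, c, j) ∘ j ∘ l, j, j), j, c)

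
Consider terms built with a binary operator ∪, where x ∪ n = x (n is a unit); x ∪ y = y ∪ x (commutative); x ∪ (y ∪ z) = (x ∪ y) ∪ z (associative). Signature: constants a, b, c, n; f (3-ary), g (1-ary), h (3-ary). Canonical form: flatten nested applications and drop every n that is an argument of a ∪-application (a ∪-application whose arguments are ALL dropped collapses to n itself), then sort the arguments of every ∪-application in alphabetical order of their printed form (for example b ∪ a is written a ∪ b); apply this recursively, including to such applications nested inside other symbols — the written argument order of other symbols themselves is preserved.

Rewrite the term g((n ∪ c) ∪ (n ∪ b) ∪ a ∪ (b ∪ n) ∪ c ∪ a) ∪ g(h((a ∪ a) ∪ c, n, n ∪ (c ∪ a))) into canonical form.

Canonicalize subterm:  g((n ∪ c) ∪ (n ∪ b) ∪ a ∪ (b ∪ n) ∪ c ∪ a)  →  g(a ∪ a ∪ b ∪ b ∪ c ∪ c)
Inside:  g(h((a ∪ a) ∪ c, n, n ∪ (c ∪ a)))  →  g(h(a ∪ a ∪ c, n, a ∪ c))
Sort arguments:  g(a ∪ a ∪ b ∪ b ∪ c ∪ c) ∪ g(h(a ∪ a ∪ c, n, a ∪ c))

Answer: g(a ∪ a ∪ b ∪ b ∪ c ∪ c) ∪ g(h(a ∪ a ∪ c, n, a ∪ c))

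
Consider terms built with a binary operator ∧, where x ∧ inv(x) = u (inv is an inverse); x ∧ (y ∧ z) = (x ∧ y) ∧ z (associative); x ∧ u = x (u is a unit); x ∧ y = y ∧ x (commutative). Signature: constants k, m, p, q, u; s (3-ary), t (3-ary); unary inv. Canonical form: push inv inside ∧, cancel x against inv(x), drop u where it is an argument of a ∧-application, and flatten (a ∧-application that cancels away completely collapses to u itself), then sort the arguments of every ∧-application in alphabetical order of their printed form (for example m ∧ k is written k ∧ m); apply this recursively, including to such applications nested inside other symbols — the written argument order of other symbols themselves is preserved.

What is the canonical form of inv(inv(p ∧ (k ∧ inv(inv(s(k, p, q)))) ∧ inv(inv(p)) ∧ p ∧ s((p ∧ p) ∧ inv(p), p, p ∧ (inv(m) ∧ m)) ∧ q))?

Push inv inside:  distribute inv over ∧ and collapse double inv
Collect:  p ∧ p ∧ p ∧ k ∧ s(k, p, q) ∧ s(p, p, p) ∧ q
Sort:  k ∧ p ∧ p ∧ p ∧ q ∧ s(k, p, q) ∧ s(p, p, p)

Answer: k ∧ p ∧ p ∧ p ∧ q ∧ s(k, p, q) ∧ s(p, p, p)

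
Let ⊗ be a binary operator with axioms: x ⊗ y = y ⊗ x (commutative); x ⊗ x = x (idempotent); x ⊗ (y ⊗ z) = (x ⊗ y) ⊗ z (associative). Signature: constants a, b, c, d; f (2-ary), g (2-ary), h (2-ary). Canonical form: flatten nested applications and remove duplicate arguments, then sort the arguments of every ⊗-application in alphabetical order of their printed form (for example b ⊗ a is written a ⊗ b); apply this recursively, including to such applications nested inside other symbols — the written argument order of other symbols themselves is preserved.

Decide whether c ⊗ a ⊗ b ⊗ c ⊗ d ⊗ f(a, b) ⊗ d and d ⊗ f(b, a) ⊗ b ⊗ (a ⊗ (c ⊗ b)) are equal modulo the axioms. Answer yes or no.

Left:  c ⊗ a ⊗ b ⊗ c ⊗ d ⊗ f(a, b) ⊗ d
  Drop duplicates:  drop duplicate c, d
  Sort:  a ⊗ b ⊗ c ⊗ d ⊗ f(a, b)
Right:  d ⊗ f(b, a) ⊗ b ⊗ (a ⊗ (c ⊗ b))
  Merge nested applications:  d ⊗ f(b, a) ⊗ b ⊗ a ⊗ c ⊗ b
  Idempotence:  drop duplicate b
  Sort:  a ⊗ b ⊗ c ⊗ d ⊗ f(b, a)

Answer: no — a ⊗ b ⊗ c ⊗ d ⊗ f(a, b) vs a ⊗ b ⊗ c ⊗ d ⊗ f(b, a)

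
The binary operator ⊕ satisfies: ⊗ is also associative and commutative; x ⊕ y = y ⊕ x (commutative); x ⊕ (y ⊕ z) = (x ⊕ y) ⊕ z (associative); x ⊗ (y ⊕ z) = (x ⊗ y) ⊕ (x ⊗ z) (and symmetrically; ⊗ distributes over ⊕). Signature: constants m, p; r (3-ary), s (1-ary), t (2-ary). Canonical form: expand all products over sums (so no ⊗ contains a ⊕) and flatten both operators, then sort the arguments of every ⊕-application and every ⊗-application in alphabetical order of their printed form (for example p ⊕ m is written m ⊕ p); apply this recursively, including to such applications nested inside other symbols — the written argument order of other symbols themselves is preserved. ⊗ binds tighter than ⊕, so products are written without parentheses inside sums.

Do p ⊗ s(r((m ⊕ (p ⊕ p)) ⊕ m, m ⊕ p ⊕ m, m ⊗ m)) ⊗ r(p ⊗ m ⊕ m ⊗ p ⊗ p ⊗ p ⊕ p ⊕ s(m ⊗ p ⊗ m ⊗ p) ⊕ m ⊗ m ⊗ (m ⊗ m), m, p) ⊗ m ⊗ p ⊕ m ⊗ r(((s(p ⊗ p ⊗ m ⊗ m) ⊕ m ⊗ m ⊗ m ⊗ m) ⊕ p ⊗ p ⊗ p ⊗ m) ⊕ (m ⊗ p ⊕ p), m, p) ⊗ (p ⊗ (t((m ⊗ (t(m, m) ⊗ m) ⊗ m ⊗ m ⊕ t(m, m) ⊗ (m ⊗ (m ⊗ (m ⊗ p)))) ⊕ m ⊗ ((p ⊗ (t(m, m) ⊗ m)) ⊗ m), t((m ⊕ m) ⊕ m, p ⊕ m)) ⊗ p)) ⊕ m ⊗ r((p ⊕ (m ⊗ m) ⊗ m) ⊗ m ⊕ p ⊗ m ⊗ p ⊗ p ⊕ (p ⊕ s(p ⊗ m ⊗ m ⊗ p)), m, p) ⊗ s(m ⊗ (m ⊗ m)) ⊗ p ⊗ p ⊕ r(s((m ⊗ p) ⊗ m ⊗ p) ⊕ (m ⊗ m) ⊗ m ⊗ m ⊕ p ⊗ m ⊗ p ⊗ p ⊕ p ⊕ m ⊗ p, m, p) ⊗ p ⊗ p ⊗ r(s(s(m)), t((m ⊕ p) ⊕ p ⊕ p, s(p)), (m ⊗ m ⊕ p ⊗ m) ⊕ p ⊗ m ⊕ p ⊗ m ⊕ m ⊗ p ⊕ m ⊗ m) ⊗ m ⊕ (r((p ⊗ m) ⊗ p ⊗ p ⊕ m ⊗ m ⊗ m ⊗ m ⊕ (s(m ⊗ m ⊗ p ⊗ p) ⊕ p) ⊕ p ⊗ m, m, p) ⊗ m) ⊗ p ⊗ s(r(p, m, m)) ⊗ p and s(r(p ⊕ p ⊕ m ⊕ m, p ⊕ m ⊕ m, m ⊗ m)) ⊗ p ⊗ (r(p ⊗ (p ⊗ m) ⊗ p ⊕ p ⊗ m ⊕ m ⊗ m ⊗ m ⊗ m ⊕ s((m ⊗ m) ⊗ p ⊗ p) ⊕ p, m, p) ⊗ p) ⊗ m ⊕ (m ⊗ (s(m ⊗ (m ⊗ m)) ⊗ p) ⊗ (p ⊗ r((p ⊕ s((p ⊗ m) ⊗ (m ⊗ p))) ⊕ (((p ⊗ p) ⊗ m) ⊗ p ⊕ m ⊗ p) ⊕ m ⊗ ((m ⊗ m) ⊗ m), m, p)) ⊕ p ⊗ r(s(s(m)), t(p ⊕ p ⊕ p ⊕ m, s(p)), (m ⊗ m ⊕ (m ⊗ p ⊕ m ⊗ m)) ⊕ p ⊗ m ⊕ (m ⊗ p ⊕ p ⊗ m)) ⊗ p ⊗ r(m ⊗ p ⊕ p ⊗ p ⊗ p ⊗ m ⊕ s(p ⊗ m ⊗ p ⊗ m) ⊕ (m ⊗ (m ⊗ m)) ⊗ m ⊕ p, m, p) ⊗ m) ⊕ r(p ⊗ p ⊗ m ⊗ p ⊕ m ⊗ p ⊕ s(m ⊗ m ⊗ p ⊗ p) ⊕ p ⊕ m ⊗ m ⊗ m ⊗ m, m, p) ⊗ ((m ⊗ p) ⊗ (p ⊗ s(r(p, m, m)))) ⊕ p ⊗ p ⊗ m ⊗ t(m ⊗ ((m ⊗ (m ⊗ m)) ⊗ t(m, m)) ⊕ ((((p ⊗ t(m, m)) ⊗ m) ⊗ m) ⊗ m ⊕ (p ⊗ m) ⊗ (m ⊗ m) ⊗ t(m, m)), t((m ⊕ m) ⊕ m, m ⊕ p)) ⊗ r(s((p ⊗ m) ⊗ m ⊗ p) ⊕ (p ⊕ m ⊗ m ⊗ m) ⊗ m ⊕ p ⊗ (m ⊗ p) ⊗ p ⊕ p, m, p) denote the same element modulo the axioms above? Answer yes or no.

Left:  p ⊗ s(r((m ⊕ (p ⊕ p)) ⊕ m, m ⊕ p ⊕ m, m ⊗ m)) ⊗ r(p ⊗ m ⊕ m ⊗ p ⊗ p ⊗ p ⊕ p ⊕ s(m ⊗ p ⊗ m ⊗ p) ⊕ m ⊗ m ⊗ (m ⊗ m), m, p) ⊗ m ⊗ p ⊕ m ⊗ r(((s(p ⊗ p ⊗ m ⊗ m) ⊕ m ⊗ m ⊗ m ⊗ m) ⊕ p ⊗ p ⊗ p ⊗ m) ⊕ (m ⊗ p ⊕ p), m, p) ⊗ (p ⊗ (t((m ⊗ (t(m, m) ⊗ m) ⊗ m ⊗ m ⊕ t(m, m) ⊗ (m ⊗ (m ⊗ (m ⊗ p)))) ⊕ m ⊗ ((p ⊗ (t(m, m) ⊗ m)) ⊗ m), t((m ⊕ m) ⊕ m, p ⊕ m)) ⊗ p)) ⊕ m ⊗ r((p ⊕ (m ⊗ m) ⊗ m) ⊗ m ⊕ p ⊗ m ⊗ p ⊗ p ⊕ (p ⊕ s(p ⊗ m ⊗ m ⊗ p)), m, p) ⊗ s(m ⊗ (m ⊗ m)) ⊗ p ⊗ p ⊕ r(s((m ⊗ p) ⊗ m ⊗ p) ⊕ (m ⊗ m) ⊗ m ⊗ m ⊕ p ⊗ m ⊗ p ⊗ p ⊕ p ⊕ m ⊗ p, m, p) ⊗ p ⊗ p ⊗ r(s(s(m)), t((m ⊕ p) ⊕ p ⊕ p, s(p)), (m ⊗ m ⊕ p ⊗ m) ⊕ p ⊗ m ⊕ p ⊗ m ⊕ m ⊗ p ⊕ m ⊗ m) ⊗ m ⊕ (r((p ⊗ m) ⊗ p ⊗ p ⊕ m ⊗ m ⊗ m ⊗ m ⊕ (s(m ⊗ m ⊗ p ⊗ p) ⊕ p) ⊕ p ⊗ m, m, p) ⊗ m) ⊗ p ⊗ s(r(p, m, m)) ⊗ p
  Expand products over sums:  m ⊗ p ⊗ p ⊗ r(m ⊗ m ⊗ m ⊗ m ⊕ m ⊗ p ⊕ m ⊗ p ⊗ p ⊗ p ⊕ p ⊕ s(m ⊗ m ⊗ p ⊗ p), m, p) ⊗ s(r(m ⊕ m ⊕ p ⊕ p, m ⊕ m ⊕ p, m ⊗ m)) ⊕ m ⊗ p ⊗ p ⊗ r(m ⊗ m ⊗ m ⊗ m ⊕ m ⊗ p ⊕ m ⊗ p ⊗ p ⊗ p ⊕ p ⊕ s(m ⊗ m ⊗ p ⊗ p), m, p) ⊗ t(m ⊗ m ⊗ m ⊗ m ⊗ t(m, m) ⊕ m ⊗ m ⊗ m ⊗ p ⊗ t(m, m) ⊕ m ⊗ m ⊗ m ⊗ p ⊗ t(m, m), t(m ⊕ m ⊕ m, m ⊕ p)) ⊕ m ⊗ p ⊗ p ⊗ r(m ⊗ m ⊗ m ⊗ m ⊕ m ⊗ p ⊕ m ⊗ p ⊗ p ⊗ p ⊕ p ⊕ s(m ⊗ m ⊗ p ⊗ p), m, p) ⊗ s(m ⊗ m ⊗ m) ⊕ m ⊗ p ⊗ p ⊗ r(m ⊗ m ⊗ m ⊗ m ⊕ m ⊗ p ⊕ m ⊗ p ⊗ p ⊗ p ⊕ p ⊕ s(m ⊗ m ⊗ p ⊗ p), m, p) ⊗ r(s(s(m)), t(m ⊕ p ⊕ p ⊕ p, s(p)), m ⊗ m ⊕ m ⊗ m ⊕ m ⊗ p ⊕ m ⊗ p ⊕ m ⊗ p ⊕ m ⊗ p) ⊕ m ⊗ p ⊗ p ⊗ r(m ⊗ m ⊗ m ⊗ m ⊕ m ⊗ p ⊕ m ⊗ p ⊗ p ⊗ p ⊕ p ⊕ s(m ⊗ m ⊗ p ⊗ p), m, p) ⊗ s(r(p, m, m))
  Sort:  m ⊗ p ⊗ p ⊗ r(m ⊗ m ⊗ m ⊗ m ⊕ m ⊗ p ⊕ m ⊗ p ⊗ p ⊗ p ⊕ p ⊕ s(m ⊗ m ⊗ p ⊗ p), m, p) ⊗ r(s(s(m)), t(m ⊕ p ⊕ p ⊕ p, s(p)), m ⊗ m ⊕ m ⊗ m ⊕ m ⊗ p ⊕ m ⊗ p ⊕ m ⊗ p ⊕ m ⊗ p) ⊕ m ⊗ p ⊗ p ⊗ r(m ⊗ m ⊗ m ⊗ m ⊕ m ⊗ p ⊕ m ⊗ p ⊗ p ⊗ p ⊕ p ⊕ s(m ⊗ m ⊗ p ⊗ p), m, p) ⊗ s(m ⊗ m ⊗ m) ⊕ m ⊗ p ⊗ p ⊗ r(m ⊗ m ⊗ m ⊗ m ⊕ m ⊗ p ⊕ m ⊗ p ⊗ p ⊗ p ⊕ p ⊕ s(m ⊗ m ⊗ p ⊗ p), m, p) ⊗ s(r(m ⊕ m ⊕ p ⊕ p, m ⊕ m ⊕ p, m ⊗ m)) ⊕ m ⊗ p ⊗ p ⊗ r(m ⊗ m ⊗ m ⊗ m ⊕ m ⊗ p ⊕ m ⊗ p ⊗ p ⊗ p ⊕ p ⊕ s(m ⊗ m ⊗ p ⊗ p), m, p) ⊗ s(r(p, m, m)) ⊕ m ⊗ p ⊗ p ⊗ r(m ⊗ m ⊗ m ⊗ m ⊕ m ⊗ p ⊕ m ⊗ p ⊗ p ⊗ p ⊕ p ⊕ s(m ⊗ m ⊗ p ⊗ p), m, p) ⊗ t(m ⊗ m ⊗ m ⊗ m ⊗ t(m, m) ⊕ m ⊗ m ⊗ m ⊗ p ⊗ t(m, m) ⊕ m ⊗ m ⊗ m ⊗ p ⊗ t(m, m), t(m ⊕ m ⊕ m, m ⊕ p))
Right:  s(r(p ⊕ p ⊕ m ⊕ m, p ⊕ m ⊕ m, m ⊗ m)) ⊗ p ⊗ (r(p ⊗ (p ⊗ m) ⊗ p ⊕ p ⊗ m ⊕ m ⊗ m ⊗ m ⊗ m ⊕ s((m ⊗ m) ⊗ p ⊗ p) ⊕ p, m, p) ⊗ p) ⊗ m ⊕ (m ⊗ (s(m ⊗ (m ⊗ m)) ⊗ p) ⊗ (p ⊗ r((p ⊕ s((p ⊗ m) ⊗ (m ⊗ p))) ⊕ (((p ⊗ p) ⊗ m) ⊗ p ⊕ m ⊗ p) ⊕ m ⊗ ((m ⊗ m) ⊗ m), m, p)) ⊕ p ⊗ r(s(s(m)), t(p ⊕ p ⊕ p ⊕ m, s(p)), (m ⊗ m ⊕ (m ⊗ p ⊕ m ⊗ m)) ⊕ p ⊗ m ⊕ (m ⊗ p ⊕ p ⊗ m)) ⊗ p ⊗ r(m ⊗ p ⊕ p ⊗ p ⊗ p ⊗ m ⊕ s(p ⊗ m ⊗ p ⊗ m) ⊕ (m ⊗ (m ⊗ m)) ⊗ m ⊕ p, m, p) ⊗ m) ⊕ r(p ⊗ p ⊗ m ⊗ p ⊕ m ⊗ p ⊕ s(m ⊗ m ⊗ p ⊗ p) ⊕ p ⊕ m ⊗ m ⊗ m ⊗ m, m, p) ⊗ ((m ⊗ p) ⊗ (p ⊗ s(r(p, m, m)))) ⊕ p ⊗ p ⊗ m ⊗ t(m ⊗ ((m ⊗ (m ⊗ m)) ⊗ t(m, m)) ⊕ ((((p ⊗ t(m, m)) ⊗ m) ⊗ m) ⊗ m ⊕ (p ⊗ m) ⊗ (m ⊗ m) ⊗ t(m, m)), t((m ⊕ m) ⊕ m, m ⊕ p)) ⊗ r(s((p ⊗ m) ⊗ m ⊗ p) ⊕ (p ⊕ m ⊗ m ⊗ m) ⊗ m ⊕ p ⊗ (m ⊗ p) ⊗ p ⊕ p, m, p)
  Expand:  m ⊗ p ⊗ p ⊗ r(m ⊗ m ⊗ m ⊗ m ⊕ m ⊗ p ⊕ m ⊗ p ⊗ p ⊗ p ⊕ p ⊕ s(m ⊗ m ⊗ p ⊗ p), m, p) ⊗ s(r(m ⊕ m ⊕ p ⊕ p, m ⊕ m ⊕ p, m ⊗ m)) ⊕ m ⊗ p ⊗ p ⊗ r(m ⊗ m ⊗ m ⊗ m ⊕ m ⊗ p ⊕ m ⊗ p ⊗ p ⊗ p ⊕ p ⊕ s(m ⊗ m ⊗ p ⊗ p), m, p) ⊗ s(m ⊗ m ⊗ m) ⊕ m ⊗ p ⊗ p ⊗ r(m ⊗ m ⊗ m ⊗ m ⊕ m ⊗ p ⊕ m ⊗ p ⊗ p ⊗ p ⊕ p ⊕ s(m ⊗ m ⊗ p ⊗ p), m, p) ⊗ r(s(s(m)), t(m ⊕ p ⊕ p ⊕ p, s(p)), m ⊗ m ⊕ m ⊗ m ⊕ m ⊗ p ⊕ m ⊗ p ⊕ m ⊗ p ⊕ m ⊗ p) ⊕ m ⊗ p ⊗ p ⊗ r(m ⊗ m ⊗ m ⊗ m ⊕ m ⊗ p ⊕ m ⊗ p ⊗ p ⊗ p ⊕ p ⊕ s(m ⊗ m ⊗ p ⊗ p), m, p) ⊗ s(r(p, m, m)) ⊕ m ⊗ p ⊗ p ⊗ r(m ⊗ m ⊗ m ⊗ m ⊕ m ⊗ p ⊕ m ⊗ p ⊗ p ⊗ p ⊕ p ⊕ s(m ⊗ m ⊗ p ⊗ p), m, p) ⊗ t(m ⊗ m ⊗ m ⊗ m ⊗ t(m, m) ⊕ m ⊗ m ⊗ m ⊗ p ⊗ t(m, m) ⊕ m ⊗ m ⊗ m ⊗ p ⊗ t(m, m), t(m ⊕ m ⊕ m, m ⊕ p))
  Sort:  m ⊗ p ⊗ p ⊗ r(m ⊗ m ⊗ m ⊗ m ⊕ m ⊗ p ⊕ m ⊗ p ⊗ p ⊗ p ⊕ p ⊕ s(m ⊗ m ⊗ p ⊗ p), m, p) ⊗ r(s(s(m)), t(m ⊕ p ⊕ p ⊕ p, s(p)), m ⊗ m ⊕ m ⊗ m ⊕ m ⊗ p ⊕ m ⊗ p ⊕ m ⊗ p ⊕ m ⊗ p) ⊕ m ⊗ p ⊗ p ⊗ r(m ⊗ m ⊗ m ⊗ m ⊕ m ⊗ p ⊕ m ⊗ p ⊗ p ⊗ p ⊕ p ⊕ s(m ⊗ m ⊗ p ⊗ p), m, p) ⊗ s(m ⊗ m ⊗ m) ⊕ m ⊗ p ⊗ p ⊗ r(m ⊗ m ⊗ m ⊗ m ⊕ m ⊗ p ⊕ m ⊗ p ⊗ p ⊗ p ⊕ p ⊕ s(m ⊗ m ⊗ p ⊗ p), m, p) ⊗ s(r(m ⊕ m ⊕ p ⊕ p, m ⊕ m ⊕ p, m ⊗ m)) ⊕ m ⊗ p ⊗ p ⊗ r(m ⊗ m ⊗ m ⊗ m ⊕ m ⊗ p ⊕ m ⊗ p ⊗ p ⊗ p ⊕ p ⊕ s(m ⊗ m ⊗ p ⊗ p), m, p) ⊗ s(r(p, m, m)) ⊕ m ⊗ p ⊗ p ⊗ r(m ⊗ m ⊗ m ⊗ m ⊕ m ⊗ p ⊕ m ⊗ p ⊗ p ⊗ p ⊕ p ⊕ s(m ⊗ m ⊗ p ⊗ p), m, p) ⊗ t(m ⊗ m ⊗ m ⊗ m ⊗ t(m, m) ⊕ m ⊗ m ⊗ m ⊗ p ⊗ t(m, m) ⊕ m ⊗ m ⊗ m ⊗ p ⊗ t(m, m), t(m ⊕ m ⊕ m, m ⊕ p))

Answer: yes — both canonical forms are m ⊗ p ⊗ p ⊗ r(m ⊗ m ⊗ m ⊗ m ⊕ m ⊗ p ⊕ m ⊗ p ⊗ p ⊗ p ⊕ p ⊕ s(m ⊗ m ⊗ p ⊗ p), m, p) ⊗ r(s(s(m)), t(m ⊕ p ⊕ p ⊕ p, s(p)), m ⊗ m ⊕ m ⊗ m ⊕ m ⊗ p ⊕ m ⊗ p ⊕ m ⊗ p ⊕ m ⊗ p) ⊕ m ⊗ p ⊗ p ⊗ r(m ⊗ m ⊗ m ⊗ m ⊕ m ⊗ p ⊕ m ⊗ p ⊗ p ⊗ p ⊕ p ⊕ s(m ⊗ m ⊗ p ⊗ p), m, p) ⊗ s(m ⊗ m ⊗ m) ⊕ m ⊗ p ⊗ p ⊗ r(m ⊗ m ⊗ m ⊗ m ⊕ m ⊗ p ⊕ m ⊗ p ⊗ p ⊗ p ⊕ p ⊕ s(m ⊗ m ⊗ p ⊗ p), m, p) ⊗ s(r(m ⊕ m ⊕ p ⊕ p, m ⊕ m ⊕ p, m ⊗ m)) ⊕ m ⊗ p ⊗ p ⊗ r(m ⊗ m ⊗ m ⊗ m ⊕ m ⊗ p ⊕ m ⊗ p ⊗ p ⊗ p ⊕ p ⊕ s(m ⊗ m ⊗ p ⊗ p), m, p) ⊗ s(r(p, m, m)) ⊕ m ⊗ p ⊗ p ⊗ r(m ⊗ m ⊗ m ⊗ m ⊕ m ⊗ p ⊕ m ⊗ p ⊗ p ⊗ p ⊕ p ⊕ s(m ⊗ m ⊗ p ⊗ p), m, p) ⊗ t(m ⊗ m ⊗ m ⊗ m ⊗ t(m, m) ⊕ m ⊗ m ⊗ m ⊗ p ⊗ t(m, m) ⊕ m ⊗ m ⊗ m ⊗ p ⊗ t(m, m), t(m ⊕ m ⊕ m, m ⊕ p))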